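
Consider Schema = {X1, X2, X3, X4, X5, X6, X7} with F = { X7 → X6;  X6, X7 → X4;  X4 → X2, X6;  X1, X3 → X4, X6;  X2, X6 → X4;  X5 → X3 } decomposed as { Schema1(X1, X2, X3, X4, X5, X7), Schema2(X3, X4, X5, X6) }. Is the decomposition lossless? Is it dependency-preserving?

lossless but not dependency-preserving

Lossless test: (X3, X4, X5)⁺ = {X2, X3, X4, X5, X6}, which contains all of one fragment — lossless.
Dependency preservation: the restricted closure of {X2, X6} across the fragments never reaches {X4}, so X2, X6 → X4 cannot be enforced without a join — not preserved.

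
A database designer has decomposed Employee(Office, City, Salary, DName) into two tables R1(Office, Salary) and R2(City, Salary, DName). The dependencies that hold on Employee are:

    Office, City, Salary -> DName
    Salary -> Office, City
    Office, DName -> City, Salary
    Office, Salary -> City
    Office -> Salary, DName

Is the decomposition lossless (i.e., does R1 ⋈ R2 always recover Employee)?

Common attributes: R1 ∩ R2 = {Salary}.
Closure of {Salary}: Salary → Office, City applies, adding Office, City; Office → Salary, DName applies, adding DName. So (Salary)⁺ = {Office, City, Salary, DName}.
This closure contains every attribute of R1, so R1 ∩ R2 → R1. The join is lossless.

Yes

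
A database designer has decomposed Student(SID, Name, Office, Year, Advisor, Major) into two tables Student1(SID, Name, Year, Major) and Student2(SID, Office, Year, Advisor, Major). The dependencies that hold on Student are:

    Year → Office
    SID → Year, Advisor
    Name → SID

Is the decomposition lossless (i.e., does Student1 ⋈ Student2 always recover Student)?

Yes

Common attributes: Student1 ∩ Student2 = {SID, Year, Major}.
Closure of {SID, Year, Major}: Year → Office applies, adding Office; SID → Year, Advisor applies, adding Advisor. So (SID, Year, Major)⁺ = {SID, Office, Year, Advisor, Major}.
This closure contains every attribute of Student2, so Student1 ∩ Student2 → Student2. The join is lossless.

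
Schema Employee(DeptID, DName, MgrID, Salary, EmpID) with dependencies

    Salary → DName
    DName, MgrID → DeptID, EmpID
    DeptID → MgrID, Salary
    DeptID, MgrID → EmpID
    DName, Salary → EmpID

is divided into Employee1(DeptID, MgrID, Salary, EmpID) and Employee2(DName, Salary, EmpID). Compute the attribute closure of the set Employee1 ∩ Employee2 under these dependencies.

Employee1 ∩ Employee2 = {Salary, EmpID}.
Salary → DName applies, adding DName
Closure: {DName, Salary, EmpID}.

DName, Salary, EmpID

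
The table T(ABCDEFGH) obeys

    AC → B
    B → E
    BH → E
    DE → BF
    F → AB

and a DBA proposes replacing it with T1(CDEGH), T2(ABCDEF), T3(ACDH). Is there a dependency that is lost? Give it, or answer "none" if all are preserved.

AC → B lies within T2.
B → E lies within T2.
BH → E: restricted closure across fragments reaches E.
DE → BF lies within T2.
F → AB lies within T2.
Every dependency is enforceable on the fragments, so the decomposition is dependency-preserving.

none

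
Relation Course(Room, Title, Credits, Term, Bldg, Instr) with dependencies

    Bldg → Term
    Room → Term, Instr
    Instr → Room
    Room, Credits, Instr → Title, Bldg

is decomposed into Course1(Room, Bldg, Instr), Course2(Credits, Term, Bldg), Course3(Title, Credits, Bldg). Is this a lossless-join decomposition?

Chase test. Columns are Room, Title, Credits, Term, Bldg, Instr; row i has aⱼ where attribute j ∈ Coursei, else bᵢⱼ.
Initial tableau (one row per fragment):
  row 1: a1 b12 b13 b14 a5 a6
  row 2: b21 b22 a3 a4 a5 b26
  row 3: b31 a2 a3 b34 a5 b36
Rows 1 and 2 agree on Bldg; apply Bldg→Term and equate their Term entries.
Rows 1 and 3 agree on Bldg; apply Bldg→Term and equate their Term entries.
No row becomes fully distinguished — the join is lossy.

No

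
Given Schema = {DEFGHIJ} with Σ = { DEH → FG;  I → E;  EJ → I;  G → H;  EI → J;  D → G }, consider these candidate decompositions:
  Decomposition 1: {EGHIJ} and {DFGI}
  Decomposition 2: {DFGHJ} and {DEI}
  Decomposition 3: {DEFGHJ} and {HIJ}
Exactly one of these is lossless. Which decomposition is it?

Decomposition 1: common = {GI}, closure = {EGHIJ} → lossless.
Decomposition 2: common = {D}, closure = {DGH} → lossy.
Decomposition 3: common = {HJ}, closure = {HJ} → lossy.

Decomposition 1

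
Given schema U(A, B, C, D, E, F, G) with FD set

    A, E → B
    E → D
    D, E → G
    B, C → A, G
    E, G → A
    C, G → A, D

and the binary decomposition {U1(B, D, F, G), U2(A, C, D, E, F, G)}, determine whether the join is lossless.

Common attributes: U1 ∩ U2 = {D, F, G}.
No dependency enlarges {D, F, G}, so (D, F, G)⁺ = {D, F, G}.
The closure contains neither all of U1 = {B, D, F, G} nor all of U2 = {A, C, D, E, F, G}, so the common attributes are not a superkey of either fragment. The join is lossy.

No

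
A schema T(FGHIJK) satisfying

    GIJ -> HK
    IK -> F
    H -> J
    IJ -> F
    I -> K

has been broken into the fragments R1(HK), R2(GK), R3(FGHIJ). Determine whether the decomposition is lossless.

Chase test. Columns are FGHIJK; row i has aⱼ where attribute j ∈ Ri, else bᵢⱼ.
Initial tableau (one row per fragment):
  row 1: b11 b12 a3 b14 b15 a6
  row 2: b21 a2 b23 b24 b25 a6
  row 3: a1 a2 a3 a4 a5 b36
Rows 1 and 3 agree on H; apply H→J and equate their J entries.
No row becomes fully distinguished — the join is lossy.

No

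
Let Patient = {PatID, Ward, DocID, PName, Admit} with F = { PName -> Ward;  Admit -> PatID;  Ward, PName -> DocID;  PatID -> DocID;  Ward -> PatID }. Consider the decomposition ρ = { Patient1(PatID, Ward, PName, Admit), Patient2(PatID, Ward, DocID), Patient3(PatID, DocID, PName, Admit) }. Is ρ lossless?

Yes

Chase test. Columns are PatID, Ward, DocID, PName, Admit; row i has aⱼ where attribute j ∈ Patienti, else bᵢⱼ.
Initial tableau (one row per fragment):
  row 1: a1 a2 b13 a4 a5
  row 2: a1 a2 a3 b24 b25
  row 3: a1 b32 a3 a4 a5
Rows 1 and 3 agree on PName; apply PName→Ward and equate their Ward entries.
Rows 1 and 3 agree on Ward, PName; apply Ward, PName→DocID and equate their DocID entries.
Row 1 is now all distinguished symbols — the join is lossless.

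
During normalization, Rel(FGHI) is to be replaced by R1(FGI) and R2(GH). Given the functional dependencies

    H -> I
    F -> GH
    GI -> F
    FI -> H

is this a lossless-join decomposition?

Common attributes: R1 ∩ R2 = {G}.
No dependency enlarges {G}, so (G)⁺ = {G}.
The closure contains neither all of R1 = {FGI} nor all of R2 = {GH}, so the common attributes are not a superkey of either fragment. The join is lossy.

No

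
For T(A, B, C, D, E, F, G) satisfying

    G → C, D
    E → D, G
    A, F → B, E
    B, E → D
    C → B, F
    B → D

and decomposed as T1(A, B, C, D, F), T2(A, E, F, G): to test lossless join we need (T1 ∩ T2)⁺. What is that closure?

T1 ∩ T2 = {A, F}.
A, F → B, E applies, adding B, E
B, E → D applies, adding D
E → D, G applies, adding G
G → C, D applies, adding C
Closure: {A, B, C, D, E, F, G}.

A, B, C, D, E, F, G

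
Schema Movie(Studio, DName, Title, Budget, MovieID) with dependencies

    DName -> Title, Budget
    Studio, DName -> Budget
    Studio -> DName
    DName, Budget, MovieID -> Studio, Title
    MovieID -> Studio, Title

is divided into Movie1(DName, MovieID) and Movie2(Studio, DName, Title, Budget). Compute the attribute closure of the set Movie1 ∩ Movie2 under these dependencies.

DName, Title, Budget

Movie1 ∩ Movie2 = {DName}.
DName → Title, Budget applies, adding Title, Budget
Closure: {DName, Title, Budget}.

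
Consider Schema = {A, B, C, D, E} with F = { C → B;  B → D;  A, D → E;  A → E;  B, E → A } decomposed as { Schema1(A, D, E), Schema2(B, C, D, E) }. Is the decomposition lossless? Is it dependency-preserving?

lossy and not dependency-preserving

Lossless test: (D, E)⁺ = {D, E}, which is a superkey of neither fragment — lossy.
Dependency preservation: the restricted closure of {B, E} across the fragments never reaches {A}, so B, E → A cannot be enforced without a join — not preserved.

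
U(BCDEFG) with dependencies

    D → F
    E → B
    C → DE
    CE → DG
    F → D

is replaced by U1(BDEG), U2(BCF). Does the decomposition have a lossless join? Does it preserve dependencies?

Lossless test: (B)⁺ = {B}, which is a superkey of neither fragment — lossy.
Dependency preservation: the restricted closure of {D} across the fragments never reaches {F}, so D → F cannot be enforced without a join — not preserved.

lossy and not dependency-preserving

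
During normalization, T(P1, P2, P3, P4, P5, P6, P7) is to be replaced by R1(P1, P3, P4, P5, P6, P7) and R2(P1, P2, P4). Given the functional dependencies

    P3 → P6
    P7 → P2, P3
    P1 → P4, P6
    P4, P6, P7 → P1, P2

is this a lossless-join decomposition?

No

Common attributes: R1 ∩ R2 = {P1, P4}.
Closure of {P1, P4}: P1 → P4, P6 applies, adding P6. So (P1, P4)⁺ = {P1, P4, P6}.
The closure contains neither all of R1 = {P1, P3, P4, P5, P6, P7} nor all of R2 = {P1, P2, P4}, so the common attributes are not a superkey of either fragment. The join is lossy.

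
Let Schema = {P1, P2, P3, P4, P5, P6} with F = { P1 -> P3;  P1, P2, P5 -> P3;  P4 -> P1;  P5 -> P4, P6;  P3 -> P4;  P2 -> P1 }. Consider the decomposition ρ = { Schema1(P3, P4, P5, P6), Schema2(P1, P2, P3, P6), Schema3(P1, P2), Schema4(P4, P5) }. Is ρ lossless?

No

Chase test. Columns are P1, P2, P3, P4, P5, P6; row i has aⱼ where attribute j ∈ Schemai, else bᵢⱼ.
Initial tableau (one row per fragment):
  row 1: b11 b12 a3 a4 a5 a6
  row 2: a1 a2 a3 b24 b25 a6
  row 3: a1 a2 b33 b34 b35 b36
  row 4: b41 b42 b43 a4 a5 b46
Rows 2 and 3 agree on P1; apply P1→P3 and equate their P3 entries.
Rows 1 and 4 agree on P4; apply P4→P1 and equate their P1 entries.
Rows 1 and 4 agree on P5; apply P5→P4, P6 and equate their P4, P6 entries.
Rows 1 and 2 agree on P3; apply P3→P4 and equate their P4 entries.
Rows 1 and 3 agree on P3; apply P3→P4 and equate their P4 entries.
Rows 1 and 4 agree on P1; apply P1→P3 and equate their P3 entries.
Rows 1 and 2 agree on P4; apply P4→P1 and equate their P1 entries.
No row becomes fully distinguished — the join is lossy.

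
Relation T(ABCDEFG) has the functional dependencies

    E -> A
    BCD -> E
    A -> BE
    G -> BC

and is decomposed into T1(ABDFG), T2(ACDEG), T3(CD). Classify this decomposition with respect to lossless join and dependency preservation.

lossless but not dependency-preserving

Lossless test (chase): Rows 1 and 2 agree on A; apply A→BE and equate their BE entries. Rows 1 and 2 agree on G; apply G→BC and equate their BC entries. Row 1 is now all distinguished symbols — the join is lossless.
Dependency preservation: the restricted closure of {BCD} across the fragments never reaches {E}, so BCD → E cannot be enforced without a join — not preserved.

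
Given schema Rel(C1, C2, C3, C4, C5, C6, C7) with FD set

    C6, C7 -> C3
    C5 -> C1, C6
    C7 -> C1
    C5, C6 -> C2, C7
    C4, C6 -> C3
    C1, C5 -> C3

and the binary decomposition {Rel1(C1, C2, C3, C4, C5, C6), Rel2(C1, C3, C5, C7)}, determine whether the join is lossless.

Yes

Common attributes: Rel1 ∩ Rel2 = {C1, C3, C5}.
Closure of {C1, C3, C5}: C5 → C1, C6 applies, adding C6; C5, C6 → C2, C7 applies, adding C2, C7. So (C1, C3, C5)⁺ = {C1, C2, C3, C5, C6, C7}.
This closure contains every attribute of Rel2, so Rel1 ∩ Rel2 → Rel2. The join is lossless.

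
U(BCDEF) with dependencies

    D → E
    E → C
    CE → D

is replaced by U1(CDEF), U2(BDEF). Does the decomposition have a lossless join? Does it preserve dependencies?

Lossless test: (DEF)⁺ = {CDEF}, which contains all of one fragment — lossless.
Dependency preservation: every FD's attributes lie within a single fragment, so each can be enforced locally — preserved.

lossless and dependency-preserving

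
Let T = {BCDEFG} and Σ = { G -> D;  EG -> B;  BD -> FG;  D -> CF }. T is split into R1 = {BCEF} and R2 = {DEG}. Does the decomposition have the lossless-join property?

No

Common attributes: R1 ∩ R2 = {E}.
No dependency enlarges {E}, so (E)⁺ = {E}.
The closure contains neither all of R1 = {BCEF} nor all of R2 = {DEG}, so the common attributes are not a superkey of either fragment. The join is lossy.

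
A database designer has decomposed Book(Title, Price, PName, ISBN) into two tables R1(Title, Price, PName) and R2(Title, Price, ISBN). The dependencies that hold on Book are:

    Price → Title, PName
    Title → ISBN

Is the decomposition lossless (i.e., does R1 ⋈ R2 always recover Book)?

Common attributes: R1 ∩ R2 = {Title, Price}.
Closure of {Title, Price}: Price → Title, PName applies, adding PName; Title → ISBN applies, adding ISBN. So (Title, Price)⁺ = {Title, Price, PName, ISBN}.
This closure contains every attribute of R1, so R1 ∩ R2 → R1. The join is lossless.

Yes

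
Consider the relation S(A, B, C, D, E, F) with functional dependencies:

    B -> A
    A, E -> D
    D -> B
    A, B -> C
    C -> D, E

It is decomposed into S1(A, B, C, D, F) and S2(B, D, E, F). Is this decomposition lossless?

Yes

Common attributes: S1 ∩ S2 = {B, D, F}.
Closure of {B, D, F}: B → A applies, adding A; A, B → C applies, adding C; C → D, E applies, adding E. So (B, D, F)⁺ = {A, B, C, D, E, F}.
This closure contains every attribute of S1, so S1 ∩ S2 → S1. The join is lossless.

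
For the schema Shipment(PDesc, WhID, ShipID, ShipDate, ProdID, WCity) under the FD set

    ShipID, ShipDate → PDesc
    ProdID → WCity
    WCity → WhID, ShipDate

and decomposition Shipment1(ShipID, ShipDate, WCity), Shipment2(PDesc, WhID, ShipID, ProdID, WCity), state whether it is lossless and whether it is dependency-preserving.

Lossless test: (ShipID, WCity)⁺ = {PDesc, WhID, ShipID, ShipDate, WCity}, which contains all of one fragment — lossless.
Dependency preservation: the restricted closure of {ShipID, ShipDate} across the fragments never reaches {PDesc}, so ShipID, ShipDate → PDesc cannot be enforced without a join — not preserved.

lossless but not dependency-preserving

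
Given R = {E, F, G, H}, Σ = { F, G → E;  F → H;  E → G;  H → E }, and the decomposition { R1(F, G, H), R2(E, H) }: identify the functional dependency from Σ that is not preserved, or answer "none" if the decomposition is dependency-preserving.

Check E → G: no single fragment contains all of {E, G}, and the restricted closure of {E} across the fragments never reaches {G}.
F, G → E is preserved.
F → H is preserved.
H → E is preserved.

E → G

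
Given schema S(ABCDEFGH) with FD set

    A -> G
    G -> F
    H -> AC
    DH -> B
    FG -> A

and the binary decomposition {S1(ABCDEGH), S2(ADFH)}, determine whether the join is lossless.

Yes

Common attributes: S1 ∩ S2 = {ADH}.
Closure of {ADH}: A → G applies, adding G; G → F applies, adding F; H → AC applies, adding C; DH → B applies, adding B. So (ADH)⁺ = {ABCDFGH}.
This closure contains every attribute of S2, so S1 ∩ S2 → S2. The join is lossless.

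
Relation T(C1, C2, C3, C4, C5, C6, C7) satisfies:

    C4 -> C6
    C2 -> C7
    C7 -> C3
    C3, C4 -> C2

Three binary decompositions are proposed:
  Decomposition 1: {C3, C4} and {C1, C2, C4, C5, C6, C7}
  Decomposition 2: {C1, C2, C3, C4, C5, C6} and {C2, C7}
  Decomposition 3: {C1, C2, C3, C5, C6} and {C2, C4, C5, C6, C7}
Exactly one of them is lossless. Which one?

Decomposition 1: common = {C4}, closure = {C4, C6} → lossy.
Decomposition 2: common = {C2}, closure = {C2, C3, C7} → lossless.
Decomposition 3: common = {C2, C5, C6}, closure = {C2, C3, C5, C6, C7} → lossy.

Decomposition 2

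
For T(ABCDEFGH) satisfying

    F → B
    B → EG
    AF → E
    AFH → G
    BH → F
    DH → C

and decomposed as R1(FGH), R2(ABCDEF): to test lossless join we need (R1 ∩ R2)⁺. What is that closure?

BEFG

R1 ∩ R2 = {F}.
F → B applies, adding B
B → EG applies, adding EG
Closure: {BEFG}.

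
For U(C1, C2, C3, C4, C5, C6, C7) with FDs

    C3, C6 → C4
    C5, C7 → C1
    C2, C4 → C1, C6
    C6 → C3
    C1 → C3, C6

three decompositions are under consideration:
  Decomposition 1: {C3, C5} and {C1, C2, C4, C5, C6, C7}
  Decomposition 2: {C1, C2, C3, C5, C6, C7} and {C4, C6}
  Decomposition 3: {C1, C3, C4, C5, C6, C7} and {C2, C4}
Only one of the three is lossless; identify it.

Decomposition 1: common = {C5}, closure = {C5} → lossy.
Decomposition 2: common = {C6}, closure = {C3, C4, C6} → lossless.
Decomposition 3: common = {C4}, closure = {C4} → lossy.

Decomposition 2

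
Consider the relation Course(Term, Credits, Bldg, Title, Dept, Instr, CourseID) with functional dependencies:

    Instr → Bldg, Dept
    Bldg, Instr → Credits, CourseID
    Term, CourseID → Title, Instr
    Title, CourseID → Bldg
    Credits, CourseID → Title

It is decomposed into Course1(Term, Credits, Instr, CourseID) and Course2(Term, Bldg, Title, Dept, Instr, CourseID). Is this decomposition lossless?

Yes

Common attributes: Course1 ∩ Course2 = {Term, Instr, CourseID}.
Closure of {Term, Instr, CourseID}: Instr → Bldg, Dept applies, adding Bldg, Dept; Bldg, Instr → Credits, CourseID applies, adding Credits; Term, CourseID → Title, Instr applies, adding Title. So (Term, Instr, CourseID)⁺ = {Term, Credits, Bldg, Title, Dept, Instr, CourseID}.
This closure contains every attribute of Course1, so Course1 ∩ Course2 → Course1. The join is lossless.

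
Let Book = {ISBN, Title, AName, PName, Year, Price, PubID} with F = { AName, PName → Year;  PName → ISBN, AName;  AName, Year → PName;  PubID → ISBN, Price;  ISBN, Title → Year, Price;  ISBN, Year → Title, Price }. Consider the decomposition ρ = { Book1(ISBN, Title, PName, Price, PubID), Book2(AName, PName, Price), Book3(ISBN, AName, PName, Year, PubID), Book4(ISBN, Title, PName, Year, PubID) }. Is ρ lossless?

Yes

Chase test. Columns are ISBN, Title, AName, PName, Year, Price, PubID; row i has aⱼ where attribute j ∈ Booki, else bᵢⱼ.
Initial tableau (one row per fragment):
  row 1: a1 a2 b13 a4 b15 a6 a7
  row 2: b21 b22 a3 a4 b25 a6 b27
  row 3: a1 b32 a3 a4 a5 b36 a7
  row 4: a1 a2 b43 a4 a5 b46 a7
Rows 2 and 3 agree on AName, PName; apply AName, PName→Year and equate their Year entries.
Rows 1 and 2 agree on PName; apply PName→ISBN, AName and equate their ISBN, AName entries.
Rows 1 and 4 agree on PName; apply PName→ISBN, AName and equate their ISBN, AName entries.
Rows 1 and 3 agree on PubID; apply PubID→ISBN, Price and equate their ISBN, Price entries.
Rows 1 and 4 agree on PubID; apply PubID→ISBN, Price and equate their ISBN, Price entries.
Rows 1 and 4 agree on ISBN, Title; apply ISBN, Title→Year, Price and equate their Year, Price entries.
Rows 1 and 2 agree on ISBN, Year; apply ISBN, Year→Title, Price and equate their Title, Price entries.
Rows 1 and 3 agree on ISBN, Year; apply ISBN, Year→Title, Price and equate their Title, Price entries.
Row 1 is now all distinguished symbols — the join is lossless.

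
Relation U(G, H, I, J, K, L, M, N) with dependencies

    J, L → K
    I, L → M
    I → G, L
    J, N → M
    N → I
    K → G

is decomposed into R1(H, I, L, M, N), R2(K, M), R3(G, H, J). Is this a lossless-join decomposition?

No

Chase test. Columns are G, H, I, J, K, L, M, N; row i has aⱼ where attribute j ∈ Ri, else bᵢⱼ.
Initial tableau (one row per fragment):
  row 1: b11 a2 a3 b14 b15 a6 a7 a8
  row 2: b21 b22 b23 b24 a5 b26 a7 b28
  row 3: a1 a2 b33 a4 b35 b36 b37 b38
No row becomes fully distinguished — the join is lossy.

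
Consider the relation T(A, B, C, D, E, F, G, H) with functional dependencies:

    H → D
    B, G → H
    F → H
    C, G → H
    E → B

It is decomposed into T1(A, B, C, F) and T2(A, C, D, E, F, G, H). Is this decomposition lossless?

No

Common attributes: T1 ∩ T2 = {A, C, F}.
Closure of {A, C, F}: F → H applies, adding H; H → D applies, adding D. So (A, C, F)⁺ = {A, C, D, F, H}.
The closure contains neither all of T1 = {A, B, C, F} nor all of T2 = {A, C, D, E, F, G, H}, so the common attributes are not a superkey of either fragment. The join is lossy.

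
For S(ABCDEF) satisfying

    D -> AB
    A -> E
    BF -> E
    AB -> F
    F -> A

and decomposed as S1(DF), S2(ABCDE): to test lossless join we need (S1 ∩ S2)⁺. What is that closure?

S1 ∩ S2 = {D}.
D → AB applies, adding AB
A → E applies, adding E
AB → F applies, adding F
Closure: {ABDEF}.

ABDEF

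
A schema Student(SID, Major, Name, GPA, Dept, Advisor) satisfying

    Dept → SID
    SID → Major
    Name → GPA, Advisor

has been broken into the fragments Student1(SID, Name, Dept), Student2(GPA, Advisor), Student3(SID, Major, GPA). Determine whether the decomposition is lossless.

Chase test. Columns are SID, Major, Name, GPA, Dept, Advisor; row i has aⱼ where attribute j ∈ Studenti, else bᵢⱼ.
Initial tableau (one row per fragment):
  row 1: a1 b12 a3 b14 a5 b16
  row 2: b21 b22 b23 a4 b25 a6
  row 3: a1 a2 b33 a4 b35 b36
Rows 1 and 3 agree on SID; apply SID→Major and equate their Major entries.
No row becomes fully distinguished — the join is lossy.

No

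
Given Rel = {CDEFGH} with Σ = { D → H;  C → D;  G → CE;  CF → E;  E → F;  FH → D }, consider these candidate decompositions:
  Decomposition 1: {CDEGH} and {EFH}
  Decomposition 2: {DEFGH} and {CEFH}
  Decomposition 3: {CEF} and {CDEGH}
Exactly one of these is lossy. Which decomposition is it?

Decomposition 2

Decomposition 1: common = {EH}, closure = {DEFH} → lossless.
Decomposition 2: common = {EFH}, closure = {DEFH} → lossy.
Decomposition 3: common = {CE}, closure = {CDEFH} → lossless.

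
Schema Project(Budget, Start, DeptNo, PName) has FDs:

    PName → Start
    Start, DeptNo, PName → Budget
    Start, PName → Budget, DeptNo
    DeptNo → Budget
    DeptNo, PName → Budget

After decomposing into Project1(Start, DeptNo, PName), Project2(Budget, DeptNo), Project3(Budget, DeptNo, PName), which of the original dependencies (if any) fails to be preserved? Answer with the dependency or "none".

none

PName → Start lies within Project1.
Start, DeptNo, PName → Budget: restricted closure across fragments reaches Budget.
Start, PName → Budget, DeptNo: restricted closure across fragments reaches Budget, DeptNo.
DeptNo → Budget lies within Project2.
DeptNo, PName → Budget lies within Project3.
Every dependency is enforceable on the fragments, so the decomposition is dependency-preserving.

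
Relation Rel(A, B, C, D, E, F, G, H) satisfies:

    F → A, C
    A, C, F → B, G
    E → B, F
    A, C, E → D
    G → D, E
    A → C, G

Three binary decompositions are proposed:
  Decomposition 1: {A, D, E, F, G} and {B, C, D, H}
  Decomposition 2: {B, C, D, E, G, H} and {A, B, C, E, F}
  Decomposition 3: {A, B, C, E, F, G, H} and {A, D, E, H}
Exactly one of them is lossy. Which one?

Decomposition 1

Decomposition 1: common = {D}, closure = {D} → lossy.
Decomposition 2: common = {B, C, E}, closure = {A, B, C, D, E, F, G} → lossless.
Decomposition 3: common = {A, E, H}, closure = {A, B, C, D, E, F, G, H} → lossless.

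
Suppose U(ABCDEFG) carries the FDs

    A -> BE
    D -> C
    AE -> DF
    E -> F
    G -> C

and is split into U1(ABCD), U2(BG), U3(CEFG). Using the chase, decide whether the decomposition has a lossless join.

Chase test. Columns are ABCDEFG; row i has aⱼ where attribute j ∈ Ui, else bᵢⱼ.
Initial tableau (one row per fragment):
  row 1: a1 a2 a3 a4 b15 b16 b17
  row 2: b21 a2 b23 b24 b25 b26 a7
  row 3: b31 b32 a3 b34 a5 a6 a7
Rows 2 and 3 agree on G; apply G→C and equate their C entries.
No row becomes fully distinguished — the join is lossy.

No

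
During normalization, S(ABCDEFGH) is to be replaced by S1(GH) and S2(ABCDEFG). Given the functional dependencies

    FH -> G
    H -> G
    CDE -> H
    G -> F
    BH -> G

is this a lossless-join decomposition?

Common attributes: S1 ∩ S2 = {G}.
Closure of {G}: G → F applies, adding F. So (G)⁺ = {FG}.
The closure contains neither all of S1 = {GH} nor all of S2 = {ABCDEFG}, so the common attributes are not a superkey of either fragment. The join is lossy.

No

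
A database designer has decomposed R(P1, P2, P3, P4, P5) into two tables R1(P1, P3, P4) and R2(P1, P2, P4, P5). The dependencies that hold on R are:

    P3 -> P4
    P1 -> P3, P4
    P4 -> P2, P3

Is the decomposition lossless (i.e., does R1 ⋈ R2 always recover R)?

Common attributes: R1 ∩ R2 = {P1, P4}.
Closure of {P1, P4}: P1 → P3, P4 applies, adding P3; P4 → P2, P3 applies, adding P2. So (P1, P4)⁺ = {P1, P2, P3, P4}.
This closure contains every attribute of R1, so R1 ∩ R2 → R1. The join is lossless.

Yes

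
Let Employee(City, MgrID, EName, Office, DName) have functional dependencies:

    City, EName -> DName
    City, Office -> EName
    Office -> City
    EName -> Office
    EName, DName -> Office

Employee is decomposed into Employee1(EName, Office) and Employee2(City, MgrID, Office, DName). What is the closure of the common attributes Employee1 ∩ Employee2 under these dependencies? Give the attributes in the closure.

City, EName, Office, DName

Employee1 ∩ Employee2 = {Office}.
Office → City applies, adding City
City, Office → EName applies, adding EName
City, EName → DName applies, adding DName
Closure: {City, EName, Office, DName}.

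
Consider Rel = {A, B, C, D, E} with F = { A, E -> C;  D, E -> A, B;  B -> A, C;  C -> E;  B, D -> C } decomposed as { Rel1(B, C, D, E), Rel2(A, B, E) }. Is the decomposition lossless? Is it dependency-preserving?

lossless but not dependency-preserving

Lossless test: (B, E)⁺ = {A, B, C, E}, which contains all of one fragment — lossless.
Dependency preservation: the restricted closure of {A, E} across the fragments never reaches {C}, so A, E → C cannot be enforced without a join — not preserved.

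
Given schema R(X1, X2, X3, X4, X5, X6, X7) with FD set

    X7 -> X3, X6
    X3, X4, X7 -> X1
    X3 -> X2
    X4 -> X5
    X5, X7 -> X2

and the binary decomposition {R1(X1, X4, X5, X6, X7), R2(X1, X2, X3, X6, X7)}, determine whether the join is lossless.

Yes

Common attributes: R1 ∩ R2 = {X1, X6, X7}.
Closure of {X1, X6, X7}: X7 → X3, X6 applies, adding X3; X3 → X2 applies, adding X2. So (X1, X6, X7)⁺ = {X1, X2, X3, X6, X7}.
This closure contains every attribute of R2, so R1 ∩ R2 → R2. The join is lossless.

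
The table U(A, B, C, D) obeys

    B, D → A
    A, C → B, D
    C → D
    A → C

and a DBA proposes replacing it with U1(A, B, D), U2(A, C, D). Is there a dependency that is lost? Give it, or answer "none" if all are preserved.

B, D → A lies within U1.
A, C → B, D: restricted closure across fragments reaches B, D.
C → D lies within U2.
A → C lies within U2.
Every dependency is enforceable on the fragments, so the decomposition is dependency-preserving.

none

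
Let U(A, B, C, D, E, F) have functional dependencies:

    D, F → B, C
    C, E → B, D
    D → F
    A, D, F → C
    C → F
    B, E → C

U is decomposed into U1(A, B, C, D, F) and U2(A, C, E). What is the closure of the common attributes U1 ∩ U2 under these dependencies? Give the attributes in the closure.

U1 ∩ U2 = {A, C}.
C → F applies, adding F
Closure: {A, C, F}.

A, C, F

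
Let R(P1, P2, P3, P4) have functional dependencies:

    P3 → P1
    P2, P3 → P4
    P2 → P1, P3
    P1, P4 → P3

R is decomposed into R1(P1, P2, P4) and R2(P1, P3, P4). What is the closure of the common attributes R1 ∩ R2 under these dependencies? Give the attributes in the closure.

R1 ∩ R2 = {P1, P4}.
P1, P4 → P3 applies, adding P3
Closure: {P1, P3, P4}.

P1, P3, P4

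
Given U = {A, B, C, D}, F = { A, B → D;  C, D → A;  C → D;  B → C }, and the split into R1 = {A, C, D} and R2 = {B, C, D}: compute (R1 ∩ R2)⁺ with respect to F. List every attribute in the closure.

R1 ∩ R2 = {C, D}.
C, D → A applies, adding A
Closure: {A, C, D}.

A, C, D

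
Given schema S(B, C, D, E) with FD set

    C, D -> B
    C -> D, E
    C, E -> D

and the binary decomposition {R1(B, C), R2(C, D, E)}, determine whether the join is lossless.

Common attributes: R1 ∩ R2 = {C}.
Closure of {C}: C → D, E applies, adding D, E; C, D → B applies, adding B. So (C)⁺ = {B, C, D, E}.
This closure contains every attribute of R1, so R1 ∩ R2 → R1. The join is lossless.

Yes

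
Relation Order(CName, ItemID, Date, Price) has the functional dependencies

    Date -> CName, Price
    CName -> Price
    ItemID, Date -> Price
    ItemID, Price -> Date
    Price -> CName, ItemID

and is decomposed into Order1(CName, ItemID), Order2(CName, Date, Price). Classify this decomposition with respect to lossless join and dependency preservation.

Lossless test: (CName)⁺ = {CName, ItemID, Date, Price}, which contains all of one fragment — lossless.
Dependency preservation: ItemID, Date → Price; ItemID, Price → Date; Price → CName, ItemID are not contained in any single fragment, but the restricted closure of each left-hand side across the fragments still reaches the right-hand side; the remaining FDs each lie inside some fragment. All dependencies are preserved.

lossless and dependency-preserving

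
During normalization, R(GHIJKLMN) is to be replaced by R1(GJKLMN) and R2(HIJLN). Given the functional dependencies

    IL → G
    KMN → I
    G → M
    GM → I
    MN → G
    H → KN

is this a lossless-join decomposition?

No

Common attributes: R1 ∩ R2 = {JLN}.
No dependency enlarges {JLN}, so (JLN)⁺ = {JLN}.
The closure contains neither all of R1 = {GJKLMN} nor all of R2 = {HIJLN}, so the common attributes are not a superkey of either fragment. The join is lossy.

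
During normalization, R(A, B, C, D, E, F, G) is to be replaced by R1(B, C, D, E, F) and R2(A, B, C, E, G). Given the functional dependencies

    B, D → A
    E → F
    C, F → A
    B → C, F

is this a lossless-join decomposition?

No

Common attributes: R1 ∩ R2 = {B, C, E}.
Closure of {B, C, E}: E → F applies, adding F; C, F → A applies, adding A. So (B, C, E)⁺ = {A, B, C, E, F}.
The closure contains neither all of R1 = {B, C, D, E, F} nor all of R2 = {A, B, C, E, G}, so the common attributes are not a superkey of either fragment. The join is lossy.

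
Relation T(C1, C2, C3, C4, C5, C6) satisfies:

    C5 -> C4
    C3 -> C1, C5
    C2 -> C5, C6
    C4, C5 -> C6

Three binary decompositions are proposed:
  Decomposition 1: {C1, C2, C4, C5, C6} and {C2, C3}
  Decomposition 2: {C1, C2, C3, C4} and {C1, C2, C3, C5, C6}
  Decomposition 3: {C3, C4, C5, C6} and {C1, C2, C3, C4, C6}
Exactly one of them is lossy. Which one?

Decomposition 1: common = {C2}, closure = {C2, C4, C5, C6} → lossy.
Decomposition 2: common = {C1, C2, C3}, closure = {C1, C2, C3, C4, C5, C6} → lossless.
Decomposition 3: common = {C3, C4, C6}, closure = {C1, C3, C4, C5, C6} → lossless.

Decomposition 1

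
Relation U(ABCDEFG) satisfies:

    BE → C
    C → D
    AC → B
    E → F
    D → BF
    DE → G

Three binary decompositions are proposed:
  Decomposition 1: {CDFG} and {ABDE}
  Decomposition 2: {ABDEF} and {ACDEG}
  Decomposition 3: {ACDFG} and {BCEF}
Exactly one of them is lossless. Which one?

Decomposition 2

Decomposition 1: common = {D}, closure = {BDF} → lossy.
Decomposition 2: common = {ADE}, closure = {ABCDEFG} → lossless.
Decomposition 3: common = {CF}, closure = {BCDF} → lossy.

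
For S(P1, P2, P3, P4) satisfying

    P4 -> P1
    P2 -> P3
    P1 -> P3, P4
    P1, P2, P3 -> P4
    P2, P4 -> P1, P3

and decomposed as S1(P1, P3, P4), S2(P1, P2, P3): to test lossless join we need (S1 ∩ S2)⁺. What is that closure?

S1 ∩ S2 = {P1, P3}.
P1 → P3, P4 applies, adding P4
Closure: {P1, P3, P4}.

P1, P3, P4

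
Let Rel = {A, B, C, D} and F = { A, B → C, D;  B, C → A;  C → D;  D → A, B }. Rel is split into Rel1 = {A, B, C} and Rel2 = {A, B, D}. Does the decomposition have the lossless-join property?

Yes

Common attributes: Rel1 ∩ Rel2 = {A, B}.
Closure of {A, B}: A, B → C, D applies, adding C, D. So (A, B)⁺ = {A, B, C, D}.
This closure contains every attribute of Rel1, so Rel1 ∩ Rel2 → Rel1. The join is lossless.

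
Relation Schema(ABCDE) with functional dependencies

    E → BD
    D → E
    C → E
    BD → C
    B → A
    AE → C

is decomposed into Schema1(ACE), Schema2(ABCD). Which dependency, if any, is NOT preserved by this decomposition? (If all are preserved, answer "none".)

E → BD: restricted closure across fragments reaches BD.
D → E: restricted closure across fragments reaches E.
C → E lies within Schema1.
BD → C lies within Schema2.
B → A lies within Schema2.
AE → C lies within Schema1.
Every dependency is enforceable on the fragments, so the decomposition is dependency-preserving.

none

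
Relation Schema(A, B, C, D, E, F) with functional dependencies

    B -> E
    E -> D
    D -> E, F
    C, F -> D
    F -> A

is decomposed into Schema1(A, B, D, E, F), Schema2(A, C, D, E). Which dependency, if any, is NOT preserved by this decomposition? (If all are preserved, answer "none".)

Check C, F → D: no single fragment contains all of {C, D, F}, and the restricted closure of {C, F} across the fragments never reaches {D}.
B → E is preserved.
E → D is preserved.
D → E, F is preserved.
F → A is preserved.

C, F -> D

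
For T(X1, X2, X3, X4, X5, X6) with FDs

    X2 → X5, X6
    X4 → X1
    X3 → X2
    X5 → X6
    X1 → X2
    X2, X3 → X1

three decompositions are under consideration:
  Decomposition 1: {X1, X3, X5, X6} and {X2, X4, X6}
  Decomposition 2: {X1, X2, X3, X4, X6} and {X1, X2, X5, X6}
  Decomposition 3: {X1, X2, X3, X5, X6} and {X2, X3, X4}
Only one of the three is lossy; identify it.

Decomposition 1

Decomposition 1: common = {X6}, closure = {X6} → lossy.
Decomposition 2: common = {X1, X2, X6}, closure = {X1, X2, X5, X6} → lossless.
Decomposition 3: common = {X2, X3}, closure = {X1, X2, X3, X5, X6} → lossless.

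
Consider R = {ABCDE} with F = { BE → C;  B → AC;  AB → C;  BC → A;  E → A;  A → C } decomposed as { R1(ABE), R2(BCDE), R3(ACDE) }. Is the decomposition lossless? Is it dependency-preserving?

lossless and dependency-preserving

Lossless test (chase): Rows 1 and 2 agree on BE; apply BE→C and equate their C entries. Rows 1 and 2 agree on B; apply B→AC and equate their AC entries. Row 2 is now all distinguished symbols — the join is lossless.
Dependency preservation: B → AC; AB → C; BC → A are not contained in any single fragment, but the restricted closure of each left-hand side across the fragments still reaches the right-hand side; the remaining FDs each lie inside some fragment. All dependencies are preserved.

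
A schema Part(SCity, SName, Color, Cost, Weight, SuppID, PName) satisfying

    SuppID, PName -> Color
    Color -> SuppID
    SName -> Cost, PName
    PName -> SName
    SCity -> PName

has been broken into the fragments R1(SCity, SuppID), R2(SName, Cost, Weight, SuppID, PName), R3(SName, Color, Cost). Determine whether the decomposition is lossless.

Chase test. Columns are SCity, SName, Color, Cost, Weight, SuppID, PName; row i has aⱼ where attribute j ∈ Ri, else bᵢⱼ.
Initial tableau (one row per fragment):
  row 1: a1 b12 b13 b14 b15 a6 b17
  row 2: b21 a2 b23 a4 a5 a6 a7
  row 3: b31 a2 a3 a4 b35 b36 b37
Rows 2 and 3 agree on SName; apply SName→Cost, PName and equate their Cost, PName entries.
No row becomes fully distinguished — the join is lossy.

No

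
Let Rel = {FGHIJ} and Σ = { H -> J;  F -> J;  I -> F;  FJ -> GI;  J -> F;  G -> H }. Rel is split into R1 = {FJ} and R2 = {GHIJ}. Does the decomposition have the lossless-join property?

Common attributes: R1 ∩ R2 = {J}.
Closure of {J}: J → F applies, adding F; FJ → GI applies, adding GI; G → H applies, adding H. So (J)⁺ = {FGHIJ}.
This closure contains every attribute of R1, so R1 ∩ R2 → R1. The join is lossless.

Yes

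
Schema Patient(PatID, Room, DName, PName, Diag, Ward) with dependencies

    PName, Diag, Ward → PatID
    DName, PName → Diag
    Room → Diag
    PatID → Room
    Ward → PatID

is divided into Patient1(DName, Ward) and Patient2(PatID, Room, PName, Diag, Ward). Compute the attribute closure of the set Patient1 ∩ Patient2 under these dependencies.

PatID, Room, Diag, Ward

Patient1 ∩ Patient2 = {Ward}.
Ward → PatID applies, adding PatID
PatID → Room applies, adding Room
Room → Diag applies, adding Diag
Closure: {PatID, Room, Diag, Ward}.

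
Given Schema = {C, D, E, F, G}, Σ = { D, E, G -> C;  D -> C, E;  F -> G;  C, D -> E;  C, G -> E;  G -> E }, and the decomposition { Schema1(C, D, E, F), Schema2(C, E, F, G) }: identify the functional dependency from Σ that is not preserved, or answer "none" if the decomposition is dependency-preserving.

none

D, E, G → C: restricted closure across fragments reaches C.
D → C, E lies within Schema1.
F → G lies within Schema2.
C, D → E lies within Schema1.
C, G → E lies within Schema2.
G → E lies within Schema2.
Every dependency is enforceable on the fragments, so the decomposition is dependency-preserving.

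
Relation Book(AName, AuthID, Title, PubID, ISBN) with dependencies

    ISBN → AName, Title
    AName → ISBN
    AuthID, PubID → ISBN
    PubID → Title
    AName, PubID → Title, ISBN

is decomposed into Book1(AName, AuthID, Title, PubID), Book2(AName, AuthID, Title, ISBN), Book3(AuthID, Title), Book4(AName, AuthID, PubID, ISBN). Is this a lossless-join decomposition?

Chase test. Columns are AName, AuthID, Title, PubID, ISBN; row i has aⱼ where attribute j ∈ Booki, else bᵢⱼ.
Initial tableau (one row per fragment):
  row 1: a1 a2 a3 a4 b15
  row 2: a1 a2 a3 b24 a5
  row 3: b31 a2 a3 b34 b35
  row 4: a1 a2 b43 a4 a5
Rows 2 and 4 agree on ISBN; apply ISBN→AName, Title and equate their AName, Title entries.
Rows 1 and 2 agree on AName; apply AName→ISBN and equate their ISBN entries.
Row 1 is now all distinguished symbols — the join is lossless.

Yes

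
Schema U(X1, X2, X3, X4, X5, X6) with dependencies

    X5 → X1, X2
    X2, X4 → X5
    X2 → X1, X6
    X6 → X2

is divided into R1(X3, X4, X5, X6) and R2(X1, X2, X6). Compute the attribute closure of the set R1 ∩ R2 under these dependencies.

R1 ∩ R2 = {X6}.
X6 → X2 applies, adding X2
X2 → X1, X6 applies, adding X1
Closure: {X1, X2, X6}.

X1, X2, X6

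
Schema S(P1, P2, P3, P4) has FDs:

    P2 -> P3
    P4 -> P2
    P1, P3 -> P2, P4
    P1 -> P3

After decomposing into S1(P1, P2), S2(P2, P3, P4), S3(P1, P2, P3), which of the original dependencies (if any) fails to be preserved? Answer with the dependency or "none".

P1, P3 -> P2, P4

Check P1, P3 → P2, P4: no single fragment contains all of {P1, P2, P3, P4}, and the restricted closure of {P1, P3} across the fragments never reaches {P2, P4}.
P2 → P3 is preserved.
P4 → P2 is preserved.
P1 → P3 is preserved.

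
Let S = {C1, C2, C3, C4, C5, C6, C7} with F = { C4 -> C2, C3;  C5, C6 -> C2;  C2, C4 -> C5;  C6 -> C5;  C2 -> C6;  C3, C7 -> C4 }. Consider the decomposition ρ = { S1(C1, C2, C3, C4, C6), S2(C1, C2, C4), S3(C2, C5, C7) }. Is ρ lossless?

No

Chase test. Columns are C1, C2, C3, C4, C5, C6, C7; row i has aⱼ where attribute j ∈ Si, else bᵢⱼ.
Initial tableau (one row per fragment):
  row 1: a1 a2 a3 a4 b15 a6 b17
  row 2: a1 a2 b23 a4 b25 b26 b27
  row 3: b31 a2 b33 b34 a5 b36 a7
Rows 1 and 2 agree on C4; apply C4→C2, C3 and equate their C2, C3 entries.
Rows 1 and 2 agree on C2, C4; apply C2, C4→C5 and equate their C5 entries.
Rows 1 and 2 agree on C2; apply C2→C6 and equate their C6 entries.
Rows 1 and 3 agree on C2; apply C2→C6 and equate their C6 entries.
Rows 1 and 3 agree on C6; apply C6→C5 and equate their C5 entries.
No row becomes fully distinguished — the join is lossy.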